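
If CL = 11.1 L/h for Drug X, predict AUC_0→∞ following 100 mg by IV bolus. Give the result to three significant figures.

AUC_0→∞ = Dose_iv / CL
        = 100 / 11.1 = 9.00901 mg/L·h

AUC = 9.01 mg/L·h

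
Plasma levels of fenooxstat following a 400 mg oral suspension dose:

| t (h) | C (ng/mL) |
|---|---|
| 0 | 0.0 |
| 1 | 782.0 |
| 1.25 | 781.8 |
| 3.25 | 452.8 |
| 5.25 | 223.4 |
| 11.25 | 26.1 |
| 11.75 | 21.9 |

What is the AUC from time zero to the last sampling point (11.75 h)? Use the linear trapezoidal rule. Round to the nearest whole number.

AUC = 3258 ng/mL·h

Trapezoidal AUC_0→11.75:
  [0→1]: (0.0+782.0)/2 × 1 = 391.0
  [1→1.25]: (782.0+781.8)/2 × 0.25 = 195.475
  [1.25→3.25]: (781.8+452.8)/2 × 2 = 1234.6
  [3.25→5.25]: (452.8+223.4)/2 × 2 = 676.2
  [5.25→11.25]: (223.4+26.1)/2 × 6 = 748.5
  [11.25→11.75]: (26.1+21.9)/2 × 0.5 = 12.0
  Sum = 3257.775 ng/mL·h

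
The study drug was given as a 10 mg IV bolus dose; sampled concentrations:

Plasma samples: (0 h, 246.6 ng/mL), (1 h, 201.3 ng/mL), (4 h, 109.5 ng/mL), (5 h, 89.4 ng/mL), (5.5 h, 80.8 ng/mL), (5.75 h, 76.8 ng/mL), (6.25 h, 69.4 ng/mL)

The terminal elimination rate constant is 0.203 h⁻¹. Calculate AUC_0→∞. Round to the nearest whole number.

Trapezoidal AUC_0→6.25:
  [0→1]: (246.6+201.3)/2 × 1 = 223.95
  [1→4]: (201.3+109.5)/2 × 3 = 466.2
  [4→5]: (109.5+89.4)/2 × 1 = 99.45
  [5→5.5]: (89.4+80.8)/2 × 0.5 = 42.55
  [5.5→5.75]: (80.8+76.8)/2 × 0.25 = 19.7
  [5.75→6.25]: (76.8+69.4)/2 × 0.5 = 36.55
  Sum = 888.4 ng/mL·h
Extrapolated tail: C_last / k_e = 69.4 / 0.203 = 341.872
AUC_0→∞ = 888.4 + 341.872 = 1230.272 ng/mL·h

AUC = 1230 ng/mL·h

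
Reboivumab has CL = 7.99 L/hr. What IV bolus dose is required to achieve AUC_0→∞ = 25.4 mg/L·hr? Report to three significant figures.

Dose_iv = CL × AUC_0→∞
     = 7.99 × 25.4 = 202.946 mg

Dose = 203 mg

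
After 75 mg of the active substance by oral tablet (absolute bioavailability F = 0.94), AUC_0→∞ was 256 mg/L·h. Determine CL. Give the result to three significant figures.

CL = 0.275 L/h

CL = F × Dose / AUC_0→∞
   = 0.94 × 75 / 256 = 0.275391 L/h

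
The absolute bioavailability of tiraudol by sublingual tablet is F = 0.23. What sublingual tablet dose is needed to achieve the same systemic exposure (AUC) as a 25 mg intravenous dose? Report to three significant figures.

For equal systemic exposure: F × D_ev = D_iv
D_ev = D_iv / F = 25 / 0.23 = 108.696 mg

D_sublingual = 109 mg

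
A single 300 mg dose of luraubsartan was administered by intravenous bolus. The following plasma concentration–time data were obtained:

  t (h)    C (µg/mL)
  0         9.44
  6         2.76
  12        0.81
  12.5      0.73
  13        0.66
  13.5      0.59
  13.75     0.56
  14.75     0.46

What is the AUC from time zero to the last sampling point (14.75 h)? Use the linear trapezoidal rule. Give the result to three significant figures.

Trapezoidal AUC_0→14.75:
  [0→6]: (9.44+2.76)/2 × 6 = 36.6
  [6→12]: (2.76+0.81)/2 × 6 = 10.71
  [12→12.5]: (0.81+0.73)/2 × 0.5 = 0.385
  [12.5→13]: (0.73+0.66)/2 × 0.5 = 0.3475
  [13→13.5]: (0.66+0.59)/2 × 0.5 = 0.3125
  [13.5→13.75]: (0.59+0.56)/2 × 0.25 = 0.14375
  [13.75→14.75]: (0.56+0.46)/2 × 1 = 0.51
  Sum = 49.00875 µg/mL·h

AUC = 49.0 µg/mL·h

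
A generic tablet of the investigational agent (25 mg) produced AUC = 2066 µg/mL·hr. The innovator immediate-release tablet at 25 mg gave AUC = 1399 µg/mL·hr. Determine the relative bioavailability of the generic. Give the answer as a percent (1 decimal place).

F_rel = 147.7%

F_rel = (AUC_test/D_test) / (AUC_ref/D_ref)
      = (2066/25) / (1399/25)
      = 82.64 / 55.96 = 1.4768 = 147.68%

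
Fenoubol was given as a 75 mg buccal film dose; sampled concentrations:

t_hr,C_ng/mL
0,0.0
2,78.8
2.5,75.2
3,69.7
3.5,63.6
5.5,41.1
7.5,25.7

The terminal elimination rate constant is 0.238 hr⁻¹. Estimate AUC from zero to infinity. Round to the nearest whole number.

AUC = 466 ng/mL·hr

Trapezoidal AUC_0→7.5:
  [0→2]: (0.0+78.8)/2 × 2 = 78.8
  [2→2.5]: (78.8+75.2)/2 × 0.5 = 38.5
  [2.5→3]: (75.2+69.7)/2 × 0.5 = 36.225
  [3→3.5]: (69.7+63.6)/2 × 0.5 = 33.325
  [3.5→5.5]: (63.6+41.1)/2 × 2 = 104.7
  [5.5→7.5]: (41.1+25.7)/2 × 2 = 66.8
  Sum = 358.35 ng/mL·hr
Extrapolated tail: C_last / k_e = 25.7 / 0.238 = 107.983
AUC_0→∞ = 358.35 + 107.983 = 466.333 ng/mL·hr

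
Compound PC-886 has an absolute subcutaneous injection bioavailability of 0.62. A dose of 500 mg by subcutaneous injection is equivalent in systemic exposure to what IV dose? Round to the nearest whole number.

Systemic exposure from an extravascular dose = F × D_ev, so the equivalent IV dose is F × D_ev.
D_iv = F × D_ev = 0.62 × 500 = 310 mg

D_iv = 310 mg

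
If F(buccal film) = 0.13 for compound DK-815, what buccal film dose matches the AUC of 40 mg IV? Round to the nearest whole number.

D_buccal = 308 mg

For equal systemic exposure: F × D_ev = D_iv
D_ev = D_iv / F = 40 / 0.13 = 307.692 mg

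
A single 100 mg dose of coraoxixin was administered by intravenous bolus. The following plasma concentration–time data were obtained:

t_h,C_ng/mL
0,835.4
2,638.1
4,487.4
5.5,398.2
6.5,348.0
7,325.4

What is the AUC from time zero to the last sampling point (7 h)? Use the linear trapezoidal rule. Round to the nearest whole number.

Trapezoidal AUC_0→7:
  [0→2]: (835.4+638.1)/2 × 2 = 1473.5
  [2→4]: (638.1+487.4)/2 × 2 = 1125.5
  [4→5.5]: (487.4+398.2)/2 × 1.5 = 664.2
  [5.5→6.5]: (398.2+348.0)/2 × 1 = 373.1
  [6.5→7]: (348.0+325.4)/2 × 0.5 = 168.35
  Sum = 3804.65 ng/mL·h

AUC = 3805 ng/mL·h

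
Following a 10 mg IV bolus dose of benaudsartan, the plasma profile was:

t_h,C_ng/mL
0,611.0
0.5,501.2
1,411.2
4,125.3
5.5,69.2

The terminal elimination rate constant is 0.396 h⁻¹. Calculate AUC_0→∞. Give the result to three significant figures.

Trapezoidal AUC_0→5.5:
  [0→0.5]: (611.0+501.2)/2 × 0.5 = 278.05
  [0.5→1]: (501.2+411.2)/2 × 0.5 = 228.1
  [1→4]: (411.2+125.3)/2 × 3 = 804.75
  [4→5.5]: (125.3+69.2)/2 × 1.5 = 145.875
  Sum = 1456.775 ng/mL·h
Extrapolated tail: C_last / k_e = 69.2 / 0.396 = 174.747
AUC_0→∞ = 1456.775 + 174.747 = 1631.522 ng/mL·h

AUC = 1630 ng/mL·h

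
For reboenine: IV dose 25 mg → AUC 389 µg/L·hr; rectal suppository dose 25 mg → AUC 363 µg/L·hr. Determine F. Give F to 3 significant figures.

F = (AUC_ev / D_ev) / (AUC_iv / D_iv)
  = (363/25) / (389/25)
  = 14.52 / 15.56 = 0.9332

F = 0.933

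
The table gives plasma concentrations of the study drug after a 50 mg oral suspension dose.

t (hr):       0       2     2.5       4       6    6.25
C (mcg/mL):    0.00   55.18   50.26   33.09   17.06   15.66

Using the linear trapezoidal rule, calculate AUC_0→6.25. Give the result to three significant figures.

Trapezoidal AUC_0→6.25:
  [0→2]: (0.00+55.18)/2 × 2 = 55.18
  [2→2.5]: (55.18+50.26)/2 × 0.5 = 26.36
  [2.5→4]: (50.26+33.09)/2 × 1.5 = 62.5125
  [4→6]: (33.09+17.06)/2 × 2 = 50.15
  [6→6.25]: (17.06+15.66)/2 × 0.25 = 4.09
  Sum = 198.2925 mcg/mL·hr

AUC = 198 mcg/mL·hr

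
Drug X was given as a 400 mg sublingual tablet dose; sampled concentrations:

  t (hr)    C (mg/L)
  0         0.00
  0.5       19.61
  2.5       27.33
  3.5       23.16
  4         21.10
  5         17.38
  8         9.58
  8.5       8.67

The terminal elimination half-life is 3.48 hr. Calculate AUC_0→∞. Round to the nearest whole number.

AUC = 196 mg/L·hr

Trapezoidal AUC_0→8.5:
  [0→0.5]: (0.00+19.61)/2 × 0.5 = 4.9025
  [0.5→2.5]: (19.61+27.33)/2 × 2 = 46.94
  [2.5→3.5]: (27.33+23.16)/2 × 1 = 25.245
  [3.5→4]: (23.16+21.10)/2 × 0.5 = 11.065
  [4→5]: (21.10+17.38)/2 × 1 = 19.24
  [5→8]: (17.38+9.58)/2 × 3 = 40.44
  [8→8.5]: (9.58+8.67)/2 × 0.5 = 4.5625
  Sum = 152.395 mg/L·hr
k_e = ln2 / t½ = 0.693147 / 3.48 = 0.1992 hr^-1
Extrapolated tail: C_last / k_e = 8.67 / 0.1992 = 43.524
AUC_0→∞ = 152.395 + 43.524 = 195.919 mg/L·hr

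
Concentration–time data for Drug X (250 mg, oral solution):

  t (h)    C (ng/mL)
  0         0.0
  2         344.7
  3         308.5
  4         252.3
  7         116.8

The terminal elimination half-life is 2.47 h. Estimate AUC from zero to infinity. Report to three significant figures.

AUC = 1920 ng/mL·h

Trapezoidal AUC_0→7:
  [0→2]: (0.0+344.7)/2 × 2 = 344.7
  [2→3]: (344.7+308.5)/2 × 1 = 326.6
  [3→4]: (308.5+252.3)/2 × 1 = 280.4
  [4→7]: (252.3+116.8)/2 × 3 = 553.65
  Sum = 1505.35 ng/mL·h
k_e = ln2 / t½ = 0.693147 / 2.47 = 0.2806 h^-1
Extrapolated tail: C_last / k_e = 116.8 / 0.2806 = 416.251
AUC_0→∞ = 1505.35 + 416.251 = 1921.601 ng/mL·h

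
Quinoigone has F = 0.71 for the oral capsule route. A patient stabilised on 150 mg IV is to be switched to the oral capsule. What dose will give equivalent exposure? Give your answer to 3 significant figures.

D_oral = 211 mg

For equal systemic exposure: F × D_ev = D_iv
D_ev = D_iv / F = 150 / 0.71 = 211.268 mg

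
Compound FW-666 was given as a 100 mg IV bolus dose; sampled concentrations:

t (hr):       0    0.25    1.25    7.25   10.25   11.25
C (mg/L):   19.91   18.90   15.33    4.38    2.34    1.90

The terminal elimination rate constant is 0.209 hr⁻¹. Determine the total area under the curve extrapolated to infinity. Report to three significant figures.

AUC = 102 mg/L·hr

Trapezoidal AUC_0→11.25:
  [0→0.25]: (19.91+18.90)/2 × 0.25 = 4.85125
  [0.25→1.25]: (18.90+15.33)/2 × 1 = 17.115
  [1.25→7.25]: (15.33+4.38)/2 × 6 = 59.13
  [7.25→10.25]: (4.38+2.34)/2 × 3 = 10.08
  [10.25→11.25]: (2.34+1.90)/2 × 1 = 2.12
  Sum = 93.29625 mg/L·hr
Extrapolated tail: C_last / k_e = 1.90 / 0.209 = 9.091
AUC_0→∞ = 93.29625 + 9.091 = 102.38725 mg/L·hr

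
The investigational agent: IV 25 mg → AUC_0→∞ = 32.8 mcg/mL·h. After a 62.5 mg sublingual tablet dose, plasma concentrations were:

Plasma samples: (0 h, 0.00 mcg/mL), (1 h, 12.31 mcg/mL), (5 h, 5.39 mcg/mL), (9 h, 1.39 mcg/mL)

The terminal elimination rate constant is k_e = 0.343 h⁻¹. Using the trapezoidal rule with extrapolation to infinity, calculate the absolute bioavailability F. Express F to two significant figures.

F = 0.72

Trapezoidal AUC_0→9 (sublingual tablet):
  [0→1]: (0.00+12.31)/2 × 1 = 6.155
  [1→5]: (12.31+5.39)/2 × 4 = 35.4
  [5→9]: (5.39+1.39)/2 × 4 = 13.56
  Sum = 55.115 mcg/mL·h
Tail: C_last/k_e = 1.39/0.343 = 4.052
AUC_0→∞ (sublingual tablet) = 55.115 + 4.052 = 59.167 mcg/mL·h
F = (AUC_ev/D_ev)/(AUC_iv/D_iv) = (59.167/62.5)/(32.8/25) = 0.946672/1.312 = 0.7215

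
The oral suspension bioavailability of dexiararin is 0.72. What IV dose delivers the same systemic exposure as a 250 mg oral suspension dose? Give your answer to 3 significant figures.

D_iv = 180 mg

Systemic exposure from an extravascular dose = F × D_ev, so the equivalent IV dose is F × D_ev.
D_iv = F × D_ev = 0.72 × 250 = 180 mg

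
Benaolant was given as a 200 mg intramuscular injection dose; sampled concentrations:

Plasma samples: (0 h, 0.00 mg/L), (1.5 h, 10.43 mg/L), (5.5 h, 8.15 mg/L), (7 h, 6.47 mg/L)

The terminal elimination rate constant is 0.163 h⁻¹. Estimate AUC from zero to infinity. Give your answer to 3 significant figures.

Trapezoidal AUC_0→7:
  [0→1.5]: (0.00+10.43)/2 × 1.5 = 7.8225
  [1.5→5.5]: (10.43+8.15)/2 × 4 = 37.16
  [5.5→7]: (8.15+6.47)/2 × 1.5 = 10.965
  Sum = 55.9475 mg/L·h
Extrapolated tail: C_last / k_e = 6.47 / 0.163 = 39.693
AUC_0→∞ = 55.9475 + 39.693 = 95.6405 mg/L·h

AUC = 95.6 mg/L·h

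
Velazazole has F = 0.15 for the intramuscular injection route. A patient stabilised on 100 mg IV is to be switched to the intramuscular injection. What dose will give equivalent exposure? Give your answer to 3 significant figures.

For equal systemic exposure: F × D_ev = D_iv
D_ev = D_iv / F = 100 / 0.15 = 666.667 mg

D_intramuscular = 667 mg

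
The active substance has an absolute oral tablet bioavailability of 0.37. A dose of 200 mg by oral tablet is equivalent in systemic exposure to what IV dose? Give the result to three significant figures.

Systemic exposure from an extravascular dose = F × D_ev, so the equivalent IV dose is F × D_ev.
D_iv = F × D_ev = 0.37 × 200 = 74 mg

D_iv = 74.0 mg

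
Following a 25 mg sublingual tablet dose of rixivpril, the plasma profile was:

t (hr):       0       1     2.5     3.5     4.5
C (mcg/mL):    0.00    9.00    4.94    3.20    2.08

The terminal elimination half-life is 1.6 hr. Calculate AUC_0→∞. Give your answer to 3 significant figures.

Trapezoidal AUC_0→4.5:
  [0→1]: (0.00+9.00)/2 × 1 = 4.5
  [1→2.5]: (9.00+4.94)/2 × 1.5 = 10.455
  [2.5→3.5]: (4.94+3.20)/2 × 1 = 4.07
  [3.5→4.5]: (3.20+2.08)/2 × 1 = 2.64
  Sum = 21.665 mcg/mL·hr
k_e = ln2 / t½ = 0.693147 / 1.6 = 0.4332 hr^-1
Extrapolated tail: C_last / k_e = 2.08 / 0.4332 = 4.801
AUC_0→∞ = 21.665 + 4.801 = 26.466 mcg/mL·hr

AUC = 26.5 mcg/mL·hr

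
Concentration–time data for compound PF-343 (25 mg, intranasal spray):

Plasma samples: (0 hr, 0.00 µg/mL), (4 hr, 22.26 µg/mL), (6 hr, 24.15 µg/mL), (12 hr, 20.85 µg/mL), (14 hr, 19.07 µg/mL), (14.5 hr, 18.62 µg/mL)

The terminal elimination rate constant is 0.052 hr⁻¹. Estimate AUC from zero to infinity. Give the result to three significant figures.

Trapezoidal AUC_0→14.5:
  [0→4]: (0.00+22.26)/2 × 4 = 44.52
  [4→6]: (22.26+24.15)/2 × 2 = 46.41
  [6→12]: (24.15+20.85)/2 × 6 = 135.0
  [12→14]: (20.85+19.07)/2 × 2 = 39.92
  [14→14.5]: (19.07+18.62)/2 × 0.5 = 9.4225
  Sum = 275.2725 µg/mL·hr
Extrapolated tail: C_last / k_e = 18.62 / 0.052 = 358.077
AUC_0→∞ = 275.2725 + 358.077 = 633.3495 µg/mL·hr

AUC = 633 µg/mL·hr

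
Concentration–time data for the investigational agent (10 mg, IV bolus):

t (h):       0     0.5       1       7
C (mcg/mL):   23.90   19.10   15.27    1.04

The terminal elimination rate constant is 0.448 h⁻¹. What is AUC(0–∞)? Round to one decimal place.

AUC = 70.6 mcg/mL·h

Trapezoidal AUC_0→7:
  [0→0.5]: (23.90+19.10)/2 × 0.5 = 10.75
  [0.5→1]: (19.10+15.27)/2 × 0.5 = 8.5925
  [1→7]: (15.27+1.04)/2 × 6 = 48.93
  Sum = 68.2725 mcg/mL·h
Extrapolated tail: C_last / k_e = 1.04 / 0.448 = 2.321
AUC_0→∞ = 68.2725 + 2.321 = 70.5935 mcg/mL·h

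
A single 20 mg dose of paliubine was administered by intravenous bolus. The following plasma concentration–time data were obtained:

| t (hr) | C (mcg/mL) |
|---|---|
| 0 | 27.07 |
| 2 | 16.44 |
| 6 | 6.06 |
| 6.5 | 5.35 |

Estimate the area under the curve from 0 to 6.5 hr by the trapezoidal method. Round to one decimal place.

Trapezoidal AUC_0→6.5:
  [0→2]: (27.07+16.44)/2 × 2 = 43.51
  [2→6]: (16.44+6.06)/2 × 4 = 45.0
  [6→6.5]: (6.06+5.35)/2 × 0.5 = 2.8525
  Sum = 91.3625 mcg/mL·hr

AUC = 91.4 mcg/mL·hr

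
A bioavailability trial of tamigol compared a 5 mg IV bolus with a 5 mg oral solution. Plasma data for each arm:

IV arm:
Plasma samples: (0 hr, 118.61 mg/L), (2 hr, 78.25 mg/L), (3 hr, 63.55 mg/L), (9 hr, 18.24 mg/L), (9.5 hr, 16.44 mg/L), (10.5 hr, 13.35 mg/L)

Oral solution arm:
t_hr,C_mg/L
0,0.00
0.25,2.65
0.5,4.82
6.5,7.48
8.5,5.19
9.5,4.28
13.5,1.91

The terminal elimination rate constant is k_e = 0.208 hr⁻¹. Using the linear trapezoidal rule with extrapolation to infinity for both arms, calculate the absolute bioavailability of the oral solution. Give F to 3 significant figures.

Trapezoidal AUC_0→10.5 (IV):
  [0→2]: (118.61+78.25)/2 × 2 = 196.86
  [2→3]: (78.25+63.55)/2 × 1 = 70.9
  [3→9]: (63.55+18.24)/2 × 6 = 245.37
  [9→9.5]: (18.24+16.44)/2 × 0.5 = 8.67
  [9.5→10.5]: (16.44+13.35)/2 × 1 = 14.895
  Sum = 536.695 mg/L·hr
IV tail: 13.35/0.208 = 64.183; AUC_iv,0→∞ = 536.695 + 64.183 = 600.878 mg/L·hr
Trapezoidal AUC_0→13.5 (oral solution):
  [0→0.25]: (0.00+2.65)/2 × 0.25 = 0.33125
  [0.25→0.5]: (2.65+4.82)/2 × 0.25 = 0.93375
  [0.5→6.5]: (4.82+7.48)/2 × 6 = 36.9
  [6.5→8.5]: (7.48+5.19)/2 × 2 = 12.67
  [8.5→9.5]: (5.19+4.28)/2 × 1 = 4.735
  [9.5→13.5]: (4.28+1.91)/2 × 4 = 12.38
  Sum = 67.95 mg/L·hr
oral solution tail: 1.91/0.208 = 9.183; AUC_ev,0→∞ = 67.95 + 9.183 = 77.133 mg/L·hr
F = (AUC_ev/D_ev)/(AUC_iv/D_iv) = (77.133/5)/(600.878/5) = 15.4266/120.1756 = 0.1284

F = 0.128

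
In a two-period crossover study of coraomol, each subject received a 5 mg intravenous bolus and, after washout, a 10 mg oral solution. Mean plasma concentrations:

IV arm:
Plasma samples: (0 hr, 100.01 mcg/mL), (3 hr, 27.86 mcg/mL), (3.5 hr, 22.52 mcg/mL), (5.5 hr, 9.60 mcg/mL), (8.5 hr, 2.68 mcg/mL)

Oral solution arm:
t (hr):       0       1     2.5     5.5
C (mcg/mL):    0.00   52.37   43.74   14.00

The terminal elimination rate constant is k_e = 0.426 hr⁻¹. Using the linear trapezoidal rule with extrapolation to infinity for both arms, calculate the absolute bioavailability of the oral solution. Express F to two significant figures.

F = 0.42

Trapezoidal AUC_0→8.5 (IV):
  [0→3]: (100.01+27.86)/2 × 3 = 191.805
  [3→3.5]: (27.86+22.52)/2 × 0.5 = 12.595
  [3.5→5.5]: (22.52+9.60)/2 × 2 = 32.12
  [5.5→8.5]: (9.60+2.68)/2 × 3 = 18.42
  Sum = 254.94 mcg/mL·hr
IV tail: 2.68/0.426 = 6.291; AUC_iv,0→∞ = 254.94 + 6.291 = 261.231 mcg/mL·hr
Trapezoidal AUC_0→5.5 (oral solution):
  [0→1]: (0.00+52.37)/2 × 1 = 26.185
  [1→2.5]: (52.37+43.74)/2 × 1.5 = 72.0825
  [2.5→5.5]: (43.74+14.00)/2 × 3 = 86.61
  Sum = 184.8775 mcg/mL·hr
oral solution tail: 14.00/0.426 = 32.864; AUC_ev,0→∞ = 184.8775 + 32.864 = 217.7415 mcg/mL·hr
F = (AUC_ev/D_ev)/(AUC_iv/D_iv) = (217.7415/10)/(261.231/5) = 21.77415/52.2462 = 0.4168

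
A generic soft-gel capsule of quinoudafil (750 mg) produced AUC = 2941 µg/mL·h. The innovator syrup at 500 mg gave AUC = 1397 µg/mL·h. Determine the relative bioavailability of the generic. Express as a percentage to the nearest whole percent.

F_rel = (AUC_test/D_test) / (AUC_ref/D_ref)
      = (2941/750) / (1397/500)
      = 3.92133 / 2.794 = 1.4035 = 140.35%

F_rel = 140%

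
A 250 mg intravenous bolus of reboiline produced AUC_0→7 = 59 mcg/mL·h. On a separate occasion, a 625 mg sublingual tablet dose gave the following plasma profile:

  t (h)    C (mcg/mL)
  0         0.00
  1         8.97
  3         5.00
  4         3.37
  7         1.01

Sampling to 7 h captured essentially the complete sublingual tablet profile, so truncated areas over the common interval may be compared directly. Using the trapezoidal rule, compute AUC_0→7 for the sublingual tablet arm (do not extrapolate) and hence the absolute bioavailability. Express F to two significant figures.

F = 0.20

Trapezoidal AUC_0→7 (sublingual tablet):
  [0→1]: (0.00+8.97)/2 × 1 = 4.485
  [1→3]: (8.97+5.00)/2 × 2 = 13.97
  [3→4]: (5.00+3.37)/2 × 1 = 4.185
  [4→7]: (3.37+1.01)/2 × 3 = 6.57
  Sum = 29.21 mcg/mL·h
F = (AUC_ev/D_ev)/(AUC_iv/D_iv) = (29.21/625)/(59/250) = 0.046736/0.236 = 0.1980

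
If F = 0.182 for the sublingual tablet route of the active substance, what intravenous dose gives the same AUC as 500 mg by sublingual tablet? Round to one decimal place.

Systemic exposure from an extravascular dose = F × D_ev, so the equivalent IV dose is F × D_ev.
D_iv = F × D_ev = 0.182 × 500 = 91 mg

D_iv = 91.0 mg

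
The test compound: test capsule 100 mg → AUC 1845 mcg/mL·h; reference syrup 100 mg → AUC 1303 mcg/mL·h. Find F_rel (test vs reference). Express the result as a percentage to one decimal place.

F_rel = 141.6%

F_rel = (AUC_test/D_test) / (AUC_ref/D_ref)
      = (1845/100) / (1303/100)
      = 18.45 / 13.03 = 1.4160 = 141.60%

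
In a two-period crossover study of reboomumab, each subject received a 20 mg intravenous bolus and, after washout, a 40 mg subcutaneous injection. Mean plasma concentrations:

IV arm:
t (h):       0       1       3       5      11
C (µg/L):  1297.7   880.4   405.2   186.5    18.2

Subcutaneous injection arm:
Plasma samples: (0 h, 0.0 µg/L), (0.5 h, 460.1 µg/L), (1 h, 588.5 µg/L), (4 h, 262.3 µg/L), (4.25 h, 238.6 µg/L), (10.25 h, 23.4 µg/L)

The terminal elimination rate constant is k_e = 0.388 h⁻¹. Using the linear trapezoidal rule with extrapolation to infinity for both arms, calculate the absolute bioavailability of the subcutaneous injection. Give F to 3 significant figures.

Trapezoidal AUC_0→11 (IV):
  [0→1]: (1297.7+880.4)/2 × 1 = 1089.05
  [1→3]: (880.4+405.2)/2 × 2 = 1285.6
  [3→5]: (405.2+186.5)/2 × 2 = 591.7
  [5→11]: (186.5+18.2)/2 × 6 = 614.1
  Sum = 3580.45 µg/L·h
IV tail: 18.2/0.388 = 46.907; AUC_iv,0→∞ = 3580.45 + 46.907 = 3627.357 µg/L·h
Trapezoidal AUC_0→10.25 (subcutaneous injection):
  [0→0.5]: (0.0+460.1)/2 × 0.5 = 115.025
  [0.5→1]: (460.1+588.5)/2 × 0.5 = 262.15
  [1→4]: (588.5+262.3)/2 × 3 = 1276.2
  [4→4.25]: (262.3+238.6)/2 × 0.25 = 62.6125
  [4.25→10.25]: (238.6+23.4)/2 × 6 = 786.0
  Sum = 2501.9875 µg/L·h
subcutaneous injection tail: 23.4/0.388 = 60.309; AUC_ev,0→∞ = 2501.9875 + 60.309 = 2562.2965 µg/L·h
F = (AUC_ev/D_ev)/(AUC_iv/D_iv) = (2562.2965/40)/(3627.357/20) = 64.0574/181.36785 = 0.3532

F = 0.353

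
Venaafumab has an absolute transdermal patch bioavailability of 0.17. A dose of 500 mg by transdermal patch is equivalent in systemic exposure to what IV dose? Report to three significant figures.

D_iv = 85.0 mg

Systemic exposure from an extravascular dose = F × D_ev, so the equivalent IV dose is F × D_ev.
D_iv = F × D_ev = 0.17 × 500 = 85 mg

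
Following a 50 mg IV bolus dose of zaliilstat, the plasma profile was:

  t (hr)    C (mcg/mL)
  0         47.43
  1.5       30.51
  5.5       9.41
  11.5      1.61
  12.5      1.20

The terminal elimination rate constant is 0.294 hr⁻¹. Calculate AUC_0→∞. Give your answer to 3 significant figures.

Trapezoidal AUC_0→12.5:
  [0→1.5]: (47.43+30.51)/2 × 1.5 = 58.455
  [1.5→5.5]: (30.51+9.41)/2 × 4 = 79.84
  [5.5→11.5]: (9.41+1.61)/2 × 6 = 33.06
  [11.5→12.5]: (1.61+1.20)/2 × 1 = 1.405
  Sum = 172.76 mcg/mL·hr
Extrapolated tail: C_last / k_e = 1.20 / 0.294 = 4.082
AUC_0→∞ = 172.76 + 4.082 = 176.842 mcg/mL·hr

AUC = 177 mcg/mL·hr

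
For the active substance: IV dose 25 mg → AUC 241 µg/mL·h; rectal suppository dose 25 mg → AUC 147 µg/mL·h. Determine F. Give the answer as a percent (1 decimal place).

F = 61.0%

F = (AUC_ev / D_ev) / (AUC_iv / D_iv)
  = (147/25) / (241/25)
  = 5.88 / 9.64 = 0.6100
  = 61.00%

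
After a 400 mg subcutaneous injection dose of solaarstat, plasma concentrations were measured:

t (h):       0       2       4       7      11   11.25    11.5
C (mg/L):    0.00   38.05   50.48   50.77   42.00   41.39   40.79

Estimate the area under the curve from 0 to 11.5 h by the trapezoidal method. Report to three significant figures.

Trapezoidal AUC_0→11.5:
  [0→2]: (0.00+38.05)/2 × 2 = 38.05
  [2→4]: (38.05+50.48)/2 × 2 = 88.53
  [4→7]: (50.48+50.77)/2 × 3 = 151.875
  [7→11]: (50.77+42.00)/2 × 4 = 185.54
  [11→11.25]: (42.00+41.39)/2 × 0.25 = 10.42375
  [11.25→11.5]: (41.39+40.79)/2 × 0.25 = 10.2725
  Sum = 484.69125 mg/L·h

AUC = 485 mg/L·h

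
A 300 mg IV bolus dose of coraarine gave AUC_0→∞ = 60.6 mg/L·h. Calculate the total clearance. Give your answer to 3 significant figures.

CL = Dose_iv / AUC_0→∞
   = 300 / 60.6 = 4.9505 L/h

CL = 4.95 L/h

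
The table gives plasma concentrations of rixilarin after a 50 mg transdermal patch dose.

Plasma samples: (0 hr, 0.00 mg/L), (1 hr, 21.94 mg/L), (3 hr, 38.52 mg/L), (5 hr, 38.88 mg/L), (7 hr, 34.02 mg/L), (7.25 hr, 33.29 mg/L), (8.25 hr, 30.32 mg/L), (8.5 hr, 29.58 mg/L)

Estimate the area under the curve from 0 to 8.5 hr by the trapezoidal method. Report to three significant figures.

Trapezoidal AUC_0→8.5:
  [0→1]: (0.00+21.94)/2 × 1 = 10.97
  [1→3]: (21.94+38.52)/2 × 2 = 60.46
  [3→5]: (38.52+38.88)/2 × 2 = 77.4
  [5→7]: (38.88+34.02)/2 × 2 = 72.9
  [7→7.25]: (34.02+33.29)/2 × 0.25 = 8.41375
  [7.25→8.25]: (33.29+30.32)/2 × 1 = 31.805
  [8.25→8.5]: (30.32+29.58)/2 × 0.25 = 7.4875
  Sum = 269.43625 mg/L·hr

AUC = 269 mg/L·hr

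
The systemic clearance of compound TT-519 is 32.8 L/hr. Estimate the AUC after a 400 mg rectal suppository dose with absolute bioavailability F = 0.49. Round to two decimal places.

AUC_0→∞ = F × Dose / CL
        = 0.49 × 400 / 32.8 = 5.97561 mg/L·hr

AUC = 5.98 mg/L·hr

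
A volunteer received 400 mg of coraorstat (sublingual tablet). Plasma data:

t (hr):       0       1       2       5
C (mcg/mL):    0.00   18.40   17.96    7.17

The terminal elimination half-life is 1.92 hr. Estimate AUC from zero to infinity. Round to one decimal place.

Trapezoidal AUC_0→5:
  [0→1]: (0.00+18.40)/2 × 1 = 9.2
  [1→2]: (18.40+17.96)/2 × 1 = 18.18
  [2→5]: (17.96+7.17)/2 × 3 = 37.695
  Sum = 65.075 mcg/mL·hr
k_e = ln2 / t½ = 0.693147 / 1.92 = 0.3610 hr^-1
Extrapolated tail: C_last / k_e = 7.17 / 0.361 = 19.861
AUC_0→∞ = 65.075 + 19.861 = 84.936 mcg/mL·hr

AUC = 84.9 mcg/mL·hr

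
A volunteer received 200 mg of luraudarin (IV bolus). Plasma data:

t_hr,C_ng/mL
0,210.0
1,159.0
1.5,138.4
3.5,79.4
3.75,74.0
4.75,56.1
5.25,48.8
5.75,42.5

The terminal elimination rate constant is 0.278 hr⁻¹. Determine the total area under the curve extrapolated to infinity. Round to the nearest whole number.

Trapezoidal AUC_0→5.75:
  [0→1]: (210.0+159.0)/2 × 1 = 184.5
  [1→1.5]: (159.0+138.4)/2 × 0.5 = 74.35
  [1.5→3.5]: (138.4+79.4)/2 × 2 = 217.8
  [3.5→3.75]: (79.4+74.0)/2 × 0.25 = 19.175
  [3.75→4.75]: (74.0+56.1)/2 × 1 = 65.05
  [4.75→5.25]: (56.1+48.8)/2 × 0.5 = 26.225
  [5.25→5.75]: (48.8+42.5)/2 × 0.5 = 22.825
  Sum = 609.925 ng/mL·hr
Extrapolated tail: C_last / k_e = 42.5 / 0.278 = 152.878
AUC_0→∞ = 609.925 + 152.878 = 762.803 ng/mL·hr

AUC = 763 ng/mL·hr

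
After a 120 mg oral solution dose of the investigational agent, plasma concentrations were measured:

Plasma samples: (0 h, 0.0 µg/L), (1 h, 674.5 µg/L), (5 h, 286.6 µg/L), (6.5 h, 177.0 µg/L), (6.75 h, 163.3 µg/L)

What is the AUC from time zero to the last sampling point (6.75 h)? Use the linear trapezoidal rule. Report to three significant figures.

Trapezoidal AUC_0→6.75:
  [0→1]: (0.0+674.5)/2 × 1 = 337.25
  [1→5]: (674.5+286.6)/2 × 4 = 1922.2
  [5→6.5]: (286.6+177.0)/2 × 1.5 = 347.7
  [6.5→6.75]: (177.0+163.3)/2 × 0.25 = 42.5375
  Sum = 2649.6875 µg/L·h

AUC = 2650 µg/L·h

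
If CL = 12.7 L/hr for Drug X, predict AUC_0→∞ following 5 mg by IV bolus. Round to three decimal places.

AUC_0→∞ = Dose_iv / CL
        = 5 / 12.7 = 0.393701 mg/L·hr

AUC = 0.394 mg/L·hr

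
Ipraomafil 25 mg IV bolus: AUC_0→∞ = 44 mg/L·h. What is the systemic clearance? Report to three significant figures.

CL = 0.568 L/h

CL = Dose_iv / AUC_0→∞
   = 25 / 44 = 0.568182 L/h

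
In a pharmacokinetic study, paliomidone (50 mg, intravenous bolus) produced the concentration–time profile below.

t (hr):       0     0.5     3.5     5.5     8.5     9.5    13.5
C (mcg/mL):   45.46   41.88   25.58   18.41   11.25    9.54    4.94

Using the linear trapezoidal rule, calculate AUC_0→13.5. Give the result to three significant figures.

AUC = 251 mcg/mL·hr

Trapezoidal AUC_0→13.5:
  [0→0.5]: (45.46+41.88)/2 × 0.5 = 21.835
  [0.5→3.5]: (41.88+25.58)/2 × 3 = 101.19
  [3.5→5.5]: (25.58+18.41)/2 × 2 = 43.99
  [5.5→8.5]: (18.41+11.25)/2 × 3 = 44.49
  [8.5→9.5]: (11.25+9.54)/2 × 1 = 10.395
  [9.5→13.5]: (9.54+4.94)/2 × 4 = 28.96
  Sum = 250.86 mcg/mL·hr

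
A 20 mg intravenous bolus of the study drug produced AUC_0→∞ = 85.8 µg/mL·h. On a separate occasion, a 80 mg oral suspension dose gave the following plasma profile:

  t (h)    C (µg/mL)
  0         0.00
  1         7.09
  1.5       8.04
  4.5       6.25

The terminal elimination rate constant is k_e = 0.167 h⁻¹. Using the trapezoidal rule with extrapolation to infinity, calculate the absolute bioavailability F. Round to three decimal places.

Trapezoidal AUC_0→4.5 (oral suspension):
  [0→1]: (0.00+7.09)/2 × 1 = 3.545
  [1→1.5]: (7.09+8.04)/2 × 0.5 = 3.7825
  [1.5→4.5]: (8.04+6.25)/2 × 3 = 21.435
  Sum = 28.7625 µg/mL·h
Tail: C_last/k_e = 6.25/0.167 = 37.425
AUC_0→∞ (oral suspension) = 28.7625 + 37.425 = 66.1875 µg/mL·h
F = (AUC_ev/D_ev)/(AUC_iv/D_iv) = (66.1875/80)/(85.8/20) = 0.82734375/4.29 = 0.1929

F = 0.193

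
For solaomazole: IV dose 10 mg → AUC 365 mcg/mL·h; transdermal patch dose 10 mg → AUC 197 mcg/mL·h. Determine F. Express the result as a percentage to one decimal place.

F = 54.0%

F = (AUC_ev / D_ev) / (AUC_iv / D_iv)
  = (197/10) / (365/10)
  = 19.7 / 36.5 = 0.5397
  = 53.97%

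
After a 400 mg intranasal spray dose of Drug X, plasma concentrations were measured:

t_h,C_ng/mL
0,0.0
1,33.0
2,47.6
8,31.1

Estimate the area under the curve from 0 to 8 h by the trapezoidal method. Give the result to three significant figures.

AUC = 293 ng/mL·h

Trapezoidal AUC_0→8:
  [0→1]: (0.0+33.0)/2 × 1 = 16.5
  [1→2]: (33.0+47.6)/2 × 1 = 40.3
  [2→8]: (47.6+31.1)/2 × 6 = 236.1
  Sum = 292.9 ng/mL·h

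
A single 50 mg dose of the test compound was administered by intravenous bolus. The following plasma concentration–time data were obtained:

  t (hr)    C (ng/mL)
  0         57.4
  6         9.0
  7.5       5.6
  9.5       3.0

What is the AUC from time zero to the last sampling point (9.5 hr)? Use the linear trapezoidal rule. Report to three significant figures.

AUC = 219 ng/mL·hr

Trapezoidal AUC_0→9.5:
  [0→6]: (57.4+9.0)/2 × 6 = 199.2
  [6→7.5]: (9.0+5.6)/2 × 1.5 = 10.95
  [7.5→9.5]: (5.6+3.0)/2 × 2 = 8.6
  Sum = 218.75 ng/mL·hr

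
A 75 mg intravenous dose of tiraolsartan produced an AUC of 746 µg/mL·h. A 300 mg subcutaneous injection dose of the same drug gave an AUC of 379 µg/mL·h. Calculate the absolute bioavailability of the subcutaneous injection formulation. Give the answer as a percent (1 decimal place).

F = (AUC_ev / D_ev) / (AUC_iv / D_iv)
  = (379/300) / (746/75)
  = 1.26333 / 9.94667 = 0.1270
  = 12.70%

F = 12.7%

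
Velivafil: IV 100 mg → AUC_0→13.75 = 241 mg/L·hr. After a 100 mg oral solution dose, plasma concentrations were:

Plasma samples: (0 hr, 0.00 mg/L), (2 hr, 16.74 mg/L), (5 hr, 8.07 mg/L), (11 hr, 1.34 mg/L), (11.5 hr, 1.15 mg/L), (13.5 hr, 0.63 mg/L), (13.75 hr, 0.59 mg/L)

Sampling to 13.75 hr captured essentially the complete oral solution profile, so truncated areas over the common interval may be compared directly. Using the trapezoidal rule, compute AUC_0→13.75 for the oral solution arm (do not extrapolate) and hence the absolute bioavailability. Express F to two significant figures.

F = 0.35

Trapezoidal AUC_0→13.75 (oral solution):
  [0→2]: (0.00+16.74)/2 × 2 = 16.74
  [2→5]: (16.74+8.07)/2 × 3 = 37.215
  [5→11]: (8.07+1.34)/2 × 6 = 28.23
  [11→11.5]: (1.34+1.15)/2 × 0.5 = 0.6225
  [11.5→13.5]: (1.15+0.63)/2 × 2 = 1.78
  [13.5→13.75]: (0.63+0.59)/2 × 0.25 = 0.1525
  Sum = 84.74 mg/L·hr
F = (AUC_ev/D_ev)/(AUC_iv/D_iv) = (84.74/100)/(241/100) = 0.8474/2.41 = 0.3516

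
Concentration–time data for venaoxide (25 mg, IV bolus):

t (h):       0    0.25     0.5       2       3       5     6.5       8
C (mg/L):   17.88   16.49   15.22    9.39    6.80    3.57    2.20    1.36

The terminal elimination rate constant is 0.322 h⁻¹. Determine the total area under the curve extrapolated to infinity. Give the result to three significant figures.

AUC = 56.4 mg/L·h

Trapezoidal AUC_0→8:
  [0→0.25]: (17.88+16.49)/2 × 0.25 = 4.29625
  [0.25→0.5]: (16.49+15.22)/2 × 0.25 = 3.96375
  [0.5→2]: (15.22+9.39)/2 × 1.5 = 18.4575
  [2→3]: (9.39+6.80)/2 × 1 = 8.095
  [3→5]: (6.80+3.57)/2 × 2 = 10.37
  [5→6.5]: (3.57+2.20)/2 × 1.5 = 4.3275
  [6.5→8]: (2.20+1.36)/2 × 1.5 = 2.67
  Sum = 52.18 mg/L·h
Extrapolated tail: C_last / k_e = 1.36 / 0.322 = 4.224
AUC_0→∞ = 52.18 + 4.224 = 56.404 mg/L·h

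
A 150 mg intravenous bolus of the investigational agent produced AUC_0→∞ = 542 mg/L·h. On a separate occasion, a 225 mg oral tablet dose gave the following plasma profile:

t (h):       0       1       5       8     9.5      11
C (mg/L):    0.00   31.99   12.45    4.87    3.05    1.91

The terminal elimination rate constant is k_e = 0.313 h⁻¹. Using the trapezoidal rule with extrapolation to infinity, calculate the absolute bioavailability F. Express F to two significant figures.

Trapezoidal AUC_0→11 (oral tablet):
  [0→1]: (0.00+31.99)/2 × 1 = 15.995
  [1→5]: (31.99+12.45)/2 × 4 = 88.88
  [5→8]: (12.45+4.87)/2 × 3 = 25.98
  [8→9.5]: (4.87+3.05)/2 × 1.5 = 5.94
  [9.5→11]: (3.05+1.91)/2 × 1.5 = 3.72
  Sum = 140.515 mg/L·h
Tail: C_last/k_e = 1.91/0.313 = 6.102
AUC_0→∞ (oral tablet) = 140.515 + 6.102 = 146.617 mg/L·h
F = (AUC_ev/D_ev)/(AUC_iv/D_iv) = (146.617/225)/(542/150) = 0.651631/3.61333 = 0.1803

F = 0.18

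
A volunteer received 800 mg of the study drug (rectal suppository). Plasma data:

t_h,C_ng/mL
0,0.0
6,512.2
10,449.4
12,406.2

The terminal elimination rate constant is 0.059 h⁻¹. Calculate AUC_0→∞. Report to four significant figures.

Trapezoidal AUC_0→12:
  [0→6]: (0.0+512.2)/2 × 6 = 1536.6
  [6→10]: (512.2+449.4)/2 × 4 = 1923.2
  [10→12]: (449.4+406.2)/2 × 2 = 855.6
  Sum = 4315.4 ng/mL·h
Extrapolated tail: C_last / k_e = 406.2 / 0.059 = 6884.746
AUC_0→∞ = 4315.4 + 6884.746 = 11200.146 ng/mL·h

AUC = 11200 ng/mL·h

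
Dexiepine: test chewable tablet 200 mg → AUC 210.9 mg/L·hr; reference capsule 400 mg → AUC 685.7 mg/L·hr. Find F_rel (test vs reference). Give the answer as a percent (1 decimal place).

F_rel = (AUC_test/D_test) / (AUC_ref/D_ref)
      = (210.9/200) / (685.7/400)
      = 1.0545 / 1.71425 = 0.6151 = 61.51%

F_rel = 61.5%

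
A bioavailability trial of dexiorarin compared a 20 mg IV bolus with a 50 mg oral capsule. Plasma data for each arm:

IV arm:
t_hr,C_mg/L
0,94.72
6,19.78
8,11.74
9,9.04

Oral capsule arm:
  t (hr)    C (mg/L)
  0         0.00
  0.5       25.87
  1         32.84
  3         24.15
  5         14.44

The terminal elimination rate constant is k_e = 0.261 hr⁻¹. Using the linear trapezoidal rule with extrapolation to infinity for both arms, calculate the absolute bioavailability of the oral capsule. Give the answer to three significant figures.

F = 0.164

Trapezoidal AUC_0→9 (IV):
  [0→6]: (94.72+19.78)/2 × 6 = 343.5
  [6→8]: (19.78+11.74)/2 × 2 = 31.52
  [8→9]: (11.74+9.04)/2 × 1 = 10.39
  Sum = 385.41 mg/L·hr
IV tail: 9.04/0.261 = 34.636; AUC_iv,0→∞ = 385.41 + 34.636 = 420.046 mg/L·hr
Trapezoidal AUC_0→5 (oral capsule):
  [0→0.5]: (0.00+25.87)/2 × 0.5 = 6.4675
  [0.5→1]: (25.87+32.84)/2 × 0.5 = 14.6775
  [1→3]: (32.84+24.15)/2 × 2 = 56.99
  [3→5]: (24.15+14.44)/2 × 2 = 38.59
  Sum = 116.725 mg/L·hr
oral capsule tail: 14.44/0.261 = 55.326; AUC_ev,0→∞ = 116.725 + 55.326 = 172.051 mg/L·hr
F = (AUC_ev/D_ev)/(AUC_iv/D_iv) = (172.051/50)/(420.046/20) = 3.44102/21.0023 = 0.1638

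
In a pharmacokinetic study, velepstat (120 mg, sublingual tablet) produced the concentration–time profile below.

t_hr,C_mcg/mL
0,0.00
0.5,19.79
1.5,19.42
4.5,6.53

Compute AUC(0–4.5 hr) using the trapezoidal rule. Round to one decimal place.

AUC = 63.5 mcg/mL·hr

Trapezoidal AUC_0→4.5:
  [0→0.5]: (0.00+19.79)/2 × 0.5 = 4.9475
  [0.5→1.5]: (19.79+19.42)/2 × 1 = 19.605
  [1.5→4.5]: (19.42+6.53)/2 × 3 = 38.925
  Sum = 63.4775 mcg/mL·hr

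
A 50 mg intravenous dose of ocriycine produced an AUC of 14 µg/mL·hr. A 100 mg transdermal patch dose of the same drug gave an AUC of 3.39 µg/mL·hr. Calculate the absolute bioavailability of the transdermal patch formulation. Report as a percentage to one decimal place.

F = 12.1%

F = (AUC_ev / D_ev) / (AUC_iv / D_iv)
  = (3.39/100) / (14/50)
  = 0.0339 / 0.28 = 0.1211
  = 12.11%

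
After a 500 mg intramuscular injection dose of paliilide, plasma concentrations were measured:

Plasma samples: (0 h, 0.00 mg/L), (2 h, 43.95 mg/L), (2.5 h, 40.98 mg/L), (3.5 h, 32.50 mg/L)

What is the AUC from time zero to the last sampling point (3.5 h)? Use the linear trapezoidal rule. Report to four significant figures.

Trapezoidal AUC_0→3.5:
  [0→2]: (0.00+43.95)/2 × 2 = 43.95
  [2→2.5]: (43.95+40.98)/2 × 0.5 = 21.2325
  [2.5→3.5]: (40.98+32.50)/2 × 1 = 36.74
  Sum = 101.9225 mg/L·h

AUC = 101.9 mg/L·h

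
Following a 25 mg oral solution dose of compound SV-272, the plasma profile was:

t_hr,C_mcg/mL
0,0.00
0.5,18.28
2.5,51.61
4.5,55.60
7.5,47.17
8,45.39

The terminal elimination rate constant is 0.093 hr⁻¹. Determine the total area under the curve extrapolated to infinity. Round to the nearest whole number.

AUC = 847 mcg/mL·hr

Trapezoidal AUC_0→8:
  [0→0.5]: (0.00+18.28)/2 × 0.5 = 4.57
  [0.5→2.5]: (18.28+51.61)/2 × 2 = 69.89
  [2.5→4.5]: (51.61+55.60)/2 × 2 = 107.21
  [4.5→7.5]: (55.60+47.17)/2 × 3 = 154.155
  [7.5→8]: (47.17+45.39)/2 × 0.5 = 23.14
  Sum = 358.965 mcg/mL·hr
Extrapolated tail: C_last / k_e = 45.39 / 0.093 = 488.065
AUC_0→∞ = 358.965 + 488.065 = 847.03 mcg/mL·hr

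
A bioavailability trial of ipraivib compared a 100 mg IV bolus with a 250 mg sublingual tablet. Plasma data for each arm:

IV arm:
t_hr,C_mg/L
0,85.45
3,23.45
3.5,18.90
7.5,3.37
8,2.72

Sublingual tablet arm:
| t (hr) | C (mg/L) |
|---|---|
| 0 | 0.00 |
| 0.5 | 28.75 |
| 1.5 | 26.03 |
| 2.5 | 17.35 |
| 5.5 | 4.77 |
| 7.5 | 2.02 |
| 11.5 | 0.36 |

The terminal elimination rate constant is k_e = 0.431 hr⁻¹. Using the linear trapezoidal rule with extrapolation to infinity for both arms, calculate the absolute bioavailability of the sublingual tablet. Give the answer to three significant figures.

F = 0.180

Trapezoidal AUC_0→8 (IV):
  [0→3]: (85.45+23.45)/2 × 3 = 163.35
  [3→3.5]: (23.45+18.90)/2 × 0.5 = 10.5875
  [3.5→7.5]: (18.90+3.37)/2 × 4 = 44.54
  [7.5→8]: (3.37+2.72)/2 × 0.5 = 1.5225
  Sum = 220.0 mg/L·hr
IV tail: 2.72/0.431 = 6.311; AUC_iv,0→∞ = 220.0 + 6.311 = 226.311 mg/L·hr
Trapezoidal AUC_0→11.5 (sublingual tablet):
  [0→0.5]: (0.00+28.75)/2 × 0.5 = 7.1875
  [0.5→1.5]: (28.75+26.03)/2 × 1 = 27.39
  [1.5→2.5]: (26.03+17.35)/2 × 1 = 21.69
  [2.5→5.5]: (17.35+4.77)/2 × 3 = 33.18
  [5.5→7.5]: (4.77+2.02)/2 × 2 = 6.79
  [7.5→11.5]: (2.02+0.36)/2 × 4 = 4.76
  Sum = 100.9975 mg/L·hr
sublingual tablet tail: 0.36/0.431 = 0.835; AUC_ev,0→∞ = 100.9975 + 0.835 = 101.8325 mg/L·hr
F = (AUC_ev/D_ev)/(AUC_iv/D_iv) = (101.8325/250)/(226.311/100) = 0.40733/2.26311 = 0.1800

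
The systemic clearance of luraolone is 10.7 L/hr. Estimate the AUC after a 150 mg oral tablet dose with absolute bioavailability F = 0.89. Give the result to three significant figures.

AUC_0→∞ = F × Dose / CL
        = 0.89 × 150 / 10.7 = 12.4766 mg/L·hr

AUC = 12.5 mg/L·hr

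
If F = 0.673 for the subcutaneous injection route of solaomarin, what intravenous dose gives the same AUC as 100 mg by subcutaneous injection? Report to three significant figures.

D_iv = 67.3 mg

Systemic exposure from an extravascular dose = F × D_ev, so the equivalent IV dose is F × D_ev.
D_iv = F × D_ev = 0.673 × 100 = 67.3 mg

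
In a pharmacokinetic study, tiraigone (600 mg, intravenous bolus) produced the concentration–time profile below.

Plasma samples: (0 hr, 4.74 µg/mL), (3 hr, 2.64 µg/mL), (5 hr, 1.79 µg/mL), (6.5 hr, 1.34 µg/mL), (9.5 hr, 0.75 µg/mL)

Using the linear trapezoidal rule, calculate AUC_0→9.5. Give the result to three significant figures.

AUC = 21.0 µg/mL·hr

Trapezoidal AUC_0→9.5:
  [0→3]: (4.74+2.64)/2 × 3 = 11.07
  [3→5]: (2.64+1.79)/2 × 2 = 4.43
  [5→6.5]: (1.79+1.34)/2 × 1.5 = 2.3475
  [6.5→9.5]: (1.34+0.75)/2 × 3 = 3.135
  Sum = 20.9825 µg/mL·hr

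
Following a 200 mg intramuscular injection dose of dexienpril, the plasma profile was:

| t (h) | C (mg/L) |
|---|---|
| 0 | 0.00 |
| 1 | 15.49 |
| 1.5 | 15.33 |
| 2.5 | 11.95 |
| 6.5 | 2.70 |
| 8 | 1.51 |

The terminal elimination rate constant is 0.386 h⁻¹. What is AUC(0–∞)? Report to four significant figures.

Trapezoidal AUC_0→8:
  [0→1]: (0.00+15.49)/2 × 1 = 7.745
  [1→1.5]: (15.49+15.33)/2 × 0.5 = 7.705
  [1.5→2.5]: (15.33+11.95)/2 × 1 = 13.64
  [2.5→6.5]: (11.95+2.70)/2 × 4 = 29.3
  [6.5→8]: (2.70+1.51)/2 × 1.5 = 3.1575
  Sum = 61.5475 mg/L·h
Extrapolated tail: C_last / k_e = 1.51 / 0.386 = 3.912
AUC_0→∞ = 61.5475 + 3.912 = 65.4595 mg/L·h

AUC = 65.46 mg/L·h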